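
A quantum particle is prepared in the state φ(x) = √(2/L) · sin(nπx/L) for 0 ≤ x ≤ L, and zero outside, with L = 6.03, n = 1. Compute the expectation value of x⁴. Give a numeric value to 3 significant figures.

⟨x⁴⟩ = ∫ x⁴·|φ|² dx (integrals over the domain).
With sin²θ = (1 − cos2θ)/2 on 0 ≤ x ≤ L: ∫sin²(nπx/L) dx = L/2, ∫x·sin²(nπx/L) dx = L²/4, ∫x²·sin²(nπx/L) dx = L³·(1/6 − 1/(4n²π²)); higher powers xᵏ the same way, integrating xᵏ·cos(2nπx/L) by parts.
⟨x⁴⟩ = 150.82.

151.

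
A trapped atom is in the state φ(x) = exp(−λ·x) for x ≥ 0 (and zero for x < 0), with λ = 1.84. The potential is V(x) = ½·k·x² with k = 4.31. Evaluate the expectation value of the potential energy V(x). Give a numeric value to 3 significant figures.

0.318

⟨V⟩ = ∫ V(x)·|φ|² dx / ∫|φ|² dx.
Every integrand reduces to terms xʲ·e^(−2λx) on [0, ∞); use ∫₀^∞ xʲ·e^(−2λx) dx = j!/(2λ)^(j+1).
State is unnormalized: ∫|φ|² dx = 0.27174, and ∫φ*·V(x)·φ dx = 0.086484, so ⟨V⟩ = 0.086484 / 0.27174.
⟨V⟩ = 0.31826.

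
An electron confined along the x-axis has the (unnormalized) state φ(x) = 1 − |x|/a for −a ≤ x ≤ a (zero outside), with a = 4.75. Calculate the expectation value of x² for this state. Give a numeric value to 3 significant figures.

2.26

⟨x²⟩ = ∫ x²·|φ|² dx / ∫|φ|² dx (integrals over the domain).
φ is even, so ∫ over [−a, a] = 2∫₀ᵃ with φ = 1 − x/a there: ∫₀ᵃ (1 − x/a)² dx = a/3, ∫₀ᵃ x²(1 − x/a)² dx = a³/30, ∫₀ᵃ x⁴(1 − x/a)² dx = a⁵/105.
State is unnormalized: ∫|φ|² dx = 3.1667, and ∫φ*·x²·φ dx = 7.1448, so ⟨x²⟩ = 7.1448 / 3.1667.
⟨x²⟩ = 2.2563.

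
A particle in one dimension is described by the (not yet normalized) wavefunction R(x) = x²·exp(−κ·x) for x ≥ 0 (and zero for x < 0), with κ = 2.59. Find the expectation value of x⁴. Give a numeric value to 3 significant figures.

⟨x⁴⟩ = ∫ x⁴·|R|² dx / ∫|R|² dx (integrals over the domain).
Every integrand reduces to terms xʲ·e^(−2κx) on [0, ∞); use ∫₀^∞ xʲ·e^(−2κx) dx = j!/(2κ)^(j+1).
State is unnormalized: ∫|R|² dx = 0.0064352, and ∫R*·x⁴·R dx = 0.015016, so ⟨x⁴⟩ = 0.015016 / 0.0064352.
⟨x⁴⟩ = 2.3334.

2.33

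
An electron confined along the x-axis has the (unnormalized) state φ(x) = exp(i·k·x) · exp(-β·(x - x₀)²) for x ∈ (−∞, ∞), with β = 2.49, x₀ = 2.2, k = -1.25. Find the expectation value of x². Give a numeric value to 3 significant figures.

⟨x²⟩ = ∫ x²·|φ|² dx / ∫|φ|² dx (integrals over the domain).
Gaussian moments (u = x − x₀): ∫u^(2j)·e^(−2βu²) du = (2j−1)!!/(4β)^j · √(π/(2β)), odd powers integrate to 0; here √(π/(2β)) = 0.79426.
State is unnormalized: ∫|φ|² dx = 0.79426, and ∫φ*·x²·φ dx = 3.9239, so ⟨x²⟩ = 3.9239 / 0.79426.
⟨x²⟩ = 4.9404.

4.94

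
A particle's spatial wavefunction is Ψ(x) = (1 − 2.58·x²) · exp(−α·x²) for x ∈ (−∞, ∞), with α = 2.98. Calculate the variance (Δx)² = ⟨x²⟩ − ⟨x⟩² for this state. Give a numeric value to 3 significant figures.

Compute ⟨x⟩ and ⟨x²⟩ separately, then (Δx)² = ⟨x²⟩ − ⟨x⟩².
Expand each integrand as polynomial × e^(−2αx²) and use ∫x^(2j)·e^(−2αx²) dx = (2j−1)!!/(4α)^j · √(π/(2α)), odd powers → 0; here √(π/(2α)) = 0.72603.
Normalization: ∫|Ψ|² dx = 0.51378.
⟨x⟩ = 0.0000 and ⟨x²⟩ = 0.047901.
(Δx)² = 0.047901 − (0.0000)² = 0.047901.

0.0479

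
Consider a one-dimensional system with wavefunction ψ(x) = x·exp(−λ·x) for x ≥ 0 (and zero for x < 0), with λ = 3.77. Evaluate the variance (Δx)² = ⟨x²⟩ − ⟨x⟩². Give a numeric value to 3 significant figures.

Compute ⟨x⟩ and ⟨x²⟩ separately, then (Δx)² = ⟨x²⟩ − ⟨x⟩².
Every integrand reduces to terms xʲ·e^(−2λx) on [0, ∞); use ∫₀^∞ xʲ·e^(−2λx) dx = j!/(2λ)^(j+1).
Normalization: ∫|ψ|² dx = 0.0046657.
⟨x⟩ = 0.39788 and ⟨x²⟩ = 0.21108.
(Δx)² = 0.21108 − (0.39788)² = 0.052769.

0.0528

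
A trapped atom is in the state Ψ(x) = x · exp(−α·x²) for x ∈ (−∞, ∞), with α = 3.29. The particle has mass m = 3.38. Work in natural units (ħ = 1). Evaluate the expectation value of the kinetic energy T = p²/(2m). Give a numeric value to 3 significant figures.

1.46

T = −(ħ²/2m) d²/dx², so ⟨T⟩ = −(ħ²/2m) ∫ Ψ*·Ψ'' dx / ∫|Ψ|² dx; with m = 3.38.
Expand each integrand as polynomial × e^(−2αx²) and use ∫x^(2j)·e^(−2αx²) dx = (2j−1)!!/(4α)^j · √(π/(2α)), odd powers → 0; here √(π/(2α)) = 0.69097. Differentiate with the product rule, d/dx e^(−αx²) = −2αx·e^(−αx²).
State is unnormalized: ∫|Ψ|² dx = 0.052506, and ∫Ψ*·(−ħ²/2m · Ψ'') dx = 0.076661, so ⟨T⟩ = 0.076661 / 0.052506.
⟨T⟩ = 1.4601.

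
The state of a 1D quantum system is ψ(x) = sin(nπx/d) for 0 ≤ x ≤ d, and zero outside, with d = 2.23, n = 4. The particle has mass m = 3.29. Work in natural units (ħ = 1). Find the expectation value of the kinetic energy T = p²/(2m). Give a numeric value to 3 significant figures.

T = −(ħ²/2m) d²/dx², so ⟨T⟩ = −(ħ²/2m) ∫ ψ*·ψ'' dx / ∫|ψ|² dx; with m = 3.29.
d/dx sin(nπx/d) = (nπ/d)·cos(nπx/d) and d²/dx² sin(nπx/d) = −(nπ/d)²·sin(nπx/d); on 0 ≤ x ≤ d, ∫sin²(nπx/d) dx = d/2 and ∫sin(nπx/d)·cos(nπx/d) dx = 0.
State is unnormalized: ∫|ψ|² dx = 1.1150, and ∫ψ*·(−ħ²/2m · ψ'') dx = 5.3810, so ⟨T⟩ = 5.3810 / 1.1150.
⟨T⟩ = 4.8260.

4.83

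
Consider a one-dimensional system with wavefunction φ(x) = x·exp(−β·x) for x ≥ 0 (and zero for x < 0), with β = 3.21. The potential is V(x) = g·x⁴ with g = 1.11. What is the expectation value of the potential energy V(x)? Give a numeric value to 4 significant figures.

0.2352

⟨V⟩ = ∫ V(x)·|φ|² dx / ∫|φ|² dx.
Every integrand reduces to terms xʲ·e^(−2βx) on [0, ∞); use ∫₀^∞ xʲ·e^(−2βx) dx = j!/(2β)^(j+1).
State is unnormalized: ∫|φ|² dx = 0.0075583, and ∫φ*·V(x)·φ dx = 0.0017779, so ⟨V⟩ = 0.0017779 / 0.0075583.
⟨V⟩ = 0.23523.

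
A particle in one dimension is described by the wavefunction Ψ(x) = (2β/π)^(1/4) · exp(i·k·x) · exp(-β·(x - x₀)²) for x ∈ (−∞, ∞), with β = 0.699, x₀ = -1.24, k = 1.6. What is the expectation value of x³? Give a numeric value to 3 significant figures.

⟨x³⟩ = ∫ x³·|Ψ|² dx (integrals over the domain).
Gaussian moments (u = x − x₀): ∫u^(2j)·e^(−2βu²) du = (2j−1)!!/(4β)^j · √(π/(2β)), odd powers integrate to 0; here √(π/(2β)) = 1.4991.
⟨x³⟩ = -3.2371.

-3.24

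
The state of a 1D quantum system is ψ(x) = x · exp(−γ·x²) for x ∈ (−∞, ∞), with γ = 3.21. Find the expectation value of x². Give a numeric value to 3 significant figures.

⟨x²⟩ = ∫ x²·|ψ|² dx / ∫|ψ|² dx (integrals over the domain).
Expand each integrand as polynomial × e^(−2γx²) and use ∫x^(2j)·e^(−2γx²) dx = (2j−1)!!/(4γ)^j · √(π/(2γ)), odd powers → 0; here √(π/(2γ)) = 0.69953.
State is unnormalized: ∫|ψ|² dx = 0.054481, and ∫ψ*·x²·ψ dx = 0.012729, so ⟨x²⟩ = 0.012729 / 0.054481.
⟨x²⟩ = 0.23364.

0.234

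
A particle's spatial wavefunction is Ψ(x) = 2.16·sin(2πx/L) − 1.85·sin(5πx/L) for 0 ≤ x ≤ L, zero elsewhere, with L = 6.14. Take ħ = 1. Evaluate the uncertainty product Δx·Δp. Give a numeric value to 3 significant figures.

3.09

Δx = √(⟨x²⟩−⟨x⟩²), Δp = √(⟨p²⟩−⟨p⟩²).
On 0 ≤ x ≤ L (j ≠ l): ∫sin²(jπx/L) dx = L/2, ∫sin(jπx/L)·sin(lπx/L) dx = 0; diagonal moments ∫x·sin²(jπx/L) dx = L²/4, ∫x²·sin²(jπx/L) dx = L³·(1/6 − 1/(4j²π²)); cross terms ∫x·sin(jπx/L)·sin(lπx/L) dx = 0 for j + l even and −4jlL²/(π²(j² − l²)²) for j + l odd, ∫x²·sin(jπx/L)·sin(lπx/L) dx = (−1)^(j+l)·4jlL³/(π²(j² − l²)²); higher powers the same way via product-to-sum and parts. d²/dx² sin(jπx/L) = −(jπ/L)²·sin(jπx/L); on 0 ≤ x ≤ L, ∫sin²(jπx/L) dx = L/2 and ∫sin(jπx/L)·sin(lπx/L) dx = 0 for j ≠ l, so only diagonal terms survive in ∫|Ψ|² and ∫Ψ·Ψ″; ∫Ψ·Ψ′ dx = [Ψ²/2] between the walls = 0.
Normalization: ∫|Ψ|² dx = 24.830.
⟨x⟩ = 3.1815, ⟨x²⟩ = 12.943 ⇒ Δx = 1.6797.
⟨p⟩ = 0.0000, ⟨p²⟩ = 3.3736 ⇒ Δp = 1.8367.
Δx·Δp = 3.0852.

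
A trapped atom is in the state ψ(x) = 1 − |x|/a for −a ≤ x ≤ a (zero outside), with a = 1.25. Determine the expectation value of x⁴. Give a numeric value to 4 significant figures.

⟨x⁴⟩ = ∫ x⁴·|ψ|² dx / ∫|ψ|² dx (integrals over the domain).
ψ is even, so ∫ over [−a, a] = 2∫₀ᵃ with ψ = 1 − x/a there: ∫₀ᵃ (1 − x/a)² dx = a/3, ∫₀ᵃ x²(1 − x/a)² dx = a³/30, ∫₀ᵃ x⁴(1 − x/a)² dx = a⁵/105.
State is unnormalized: ∫|ψ|² dx = 0.83333, and ∫ψ*·x⁴·ψ dx = 0.058129, so ⟨x⁴⟩ = 0.058129 / 0.83333.
⟨x⁴⟩ = 0.069754.

0.06975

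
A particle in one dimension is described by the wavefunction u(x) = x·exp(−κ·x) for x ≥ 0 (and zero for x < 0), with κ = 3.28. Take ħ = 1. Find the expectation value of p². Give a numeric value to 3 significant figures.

10.8

p² u = −ħ² d²u/dx²; ⟨p²⟩ = −ħ² ∫ u*·u'' dx / ∫|u|² dx.
Differentiate x·exp(−κ·x) with the product rule; every integrand then reduces to terms xʲ·e^(−2κx) on [0, ∞), with ∫₀^∞ xʲ·e^(−2κx) dx = j!/(2κ)^(j+1).
State is unnormalized: ∫|u|² dx = 0.0070847, and ∫u*·(−ħ² u'') dx = 0.076220, so ⟨p²⟩ = 0.076220 / 0.0070847.
⟨p²⟩ = 10.758.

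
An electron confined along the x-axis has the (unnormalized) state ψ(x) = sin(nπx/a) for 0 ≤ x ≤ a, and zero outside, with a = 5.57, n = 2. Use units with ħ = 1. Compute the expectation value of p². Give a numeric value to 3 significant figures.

p² ψ = −ħ² d²ψ/dx²; ⟨p²⟩ = −ħ² ∫ ψ*·ψ'' dx / ∫|ψ|² dx.
d/dx sin(nπx/a) = (nπ/a)·cos(nπx/a) and d²/dx² sin(nπx/a) = −(nπ/a)²·sin(nπx/a); on 0 ≤ x ≤ a, ∫sin²(nπx/a) dx = a/2 and ∫sin(nπx/a)·cos(nπx/a) dx = 0.
State is unnormalized: ∫|ψ|² dx = 2.7850, and ∫ψ*·(−ħ² ψ'') dx = 3.5438, so ⟨p²⟩ = 3.5438 / 2.7850.
⟨p²⟩ = 1.2725.

1.27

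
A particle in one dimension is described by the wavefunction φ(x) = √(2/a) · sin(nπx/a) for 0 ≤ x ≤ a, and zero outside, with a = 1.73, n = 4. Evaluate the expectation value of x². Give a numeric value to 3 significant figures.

0.988

⟨x²⟩ = ∫ x²·|φ|² dx (integrals over the domain).
With sin²θ = (1 − cos2θ)/2 on 0 ≤ x ≤ a: ∫sin²(nπx/a) dx = a/2, ∫x·sin²(nπx/a) dx = a²/4, ∫x²·sin²(nπx/a) dx = a³·(1/6 − 1/(4n²π²)); higher powers xᵏ the same way, integrating xᵏ·cos(2nπx/a) by parts.
⟨x²⟩ = 0.98816.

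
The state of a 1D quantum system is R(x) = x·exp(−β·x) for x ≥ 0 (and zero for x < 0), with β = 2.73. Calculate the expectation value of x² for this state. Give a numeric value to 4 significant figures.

0.4025

⟨x²⟩ = ∫ x²·|R|² dx / ∫|R|² dx (integrals over the domain).
Every integrand reduces to terms xʲ·e^(−2βx) on [0, ∞); use ∫₀^∞ xʲ·e^(−2βx) dx = j!/(2β)^(j+1).
State is unnormalized: ∫|R|² dx = 0.012287, and ∫R*·x²·R dx = 0.0049459, so ⟨x²⟩ = 0.0049459 / 0.012287.
⟨x²⟩ = 0.40253.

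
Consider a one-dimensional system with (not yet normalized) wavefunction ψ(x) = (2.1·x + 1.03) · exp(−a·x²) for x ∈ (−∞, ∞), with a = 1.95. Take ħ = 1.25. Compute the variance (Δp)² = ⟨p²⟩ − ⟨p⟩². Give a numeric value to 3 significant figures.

5.17

Compute ⟨p⟩ and ⟨p²⟩ separately; (Δp)² = ⟨p²⟩ − ⟨p⟩².
Expand each integrand as polynomial × e^(−2ax²) and use ∫x^(2j)·e^(−2ax²) dx = (2j−1)!!/(4a)^j · √(π/(2a)), odd powers → 0; here √(π/(2a)) = 0.89752. Differentiate with the product rule, d/dx e^(−ax²) = −2ax·e^(−ax²).
Normalization: ∫|ψ|² dx = 1.4596.
⟨p⟩ = 0.0000 and ⟨p²⟩ = 5.1654.
(Δp)² = 5.1654 − (0.0000)² = 5.1654.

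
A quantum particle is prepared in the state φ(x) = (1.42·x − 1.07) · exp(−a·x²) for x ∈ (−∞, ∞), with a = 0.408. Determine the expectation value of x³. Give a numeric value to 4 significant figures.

⟨x³⟩ = ∫ x³·|φ|² dx / ∫|φ|² dx (integrals over the domain).
Expand each integrand as polynomial × e^(−2ax²) and use ∫x^(2j)·e^(−2ax²) dx = (2j−1)!!/(4a)^j · √(π/(2a)), odd powers → 0; here √(π/(2a)) = 1.9621.
State is unnormalized: ∫|φ|² dx = 4.6708, and ∫φ*·x³·φ dx = -6.7160, so ⟨x³⟩ = -6.7160 / 4.6708.
⟨x³⟩ = -1.4379.

-1.438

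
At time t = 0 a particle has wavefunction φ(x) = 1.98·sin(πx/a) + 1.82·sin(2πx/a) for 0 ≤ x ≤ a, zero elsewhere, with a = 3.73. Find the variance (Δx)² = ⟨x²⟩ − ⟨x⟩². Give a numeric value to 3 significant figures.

0.248

Compute ⟨x⟩ and ⟨x²⟩ separately, then (Δx)² = ⟨x²⟩ − ⟨x⟩².
On 0 ≤ x ≤ a (j ≠ l): ∫sin²(jπx/a) dx = a/2, ∫sin(jπx/a)·sin(lπx/a) dx = 0; diagonal moments ∫x·sin²(jπx/a) dx = a²/4, ∫x²·sin²(jπx/a) dx = a³·(1/6 − 1/(4j²π²)); cross terms ∫x·sin(jπx/a)·sin(lπx/a) dx = 0 for j + l even and −4jla²/(π²(j² − l²)²) for j + l odd, ∫x²·sin(jπx/a)·sin(lπx/a) dx = (−1)^(j+l)·4jla³/(π²(j² − l²)²); higher powers the same way via product-to-sum and parts.
Normalization: ∫|φ|² dx = 13.489.
⟨x⟩ = 1.1955 and ⟨x²⟩ = 1.6777.
(Δx)² = 1.6777 − (1.1955)² = 0.24845.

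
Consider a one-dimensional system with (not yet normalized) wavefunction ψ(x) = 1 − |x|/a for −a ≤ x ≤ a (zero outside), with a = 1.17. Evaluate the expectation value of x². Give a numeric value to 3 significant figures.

0.137

⟨x²⟩ = ∫ x²·|ψ|² dx / ∫|ψ|² dx (integrals over the domain).
ψ is even, so ∫ over [−a, a] = 2∫₀ᵃ with ψ = 1 − x/a there: ∫₀ᵃ (1 − x/a)² dx = a/3, ∫₀ᵃ x²(1 − x/a)² dx = a³/30, ∫₀ᵃ x⁴(1 − x/a)² dx = a⁵/105.
State is unnormalized: ∫|ψ|² dx = 0.78000, and ∫ψ*·x²·ψ dx = 0.10677, so ⟨x²⟩ = 0.10677 / 0.78000.
⟨x²⟩ = 0.13689.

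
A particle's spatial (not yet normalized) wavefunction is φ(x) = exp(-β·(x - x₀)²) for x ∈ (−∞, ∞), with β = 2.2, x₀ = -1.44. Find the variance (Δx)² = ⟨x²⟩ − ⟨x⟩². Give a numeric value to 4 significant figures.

Compute ⟨x⟩ and ⟨x²⟩ separately, then (Δx)² = ⟨x²⟩ − ⟨x⟩².
Gaussian moments (u = x − x₀): ∫u^(2j)·e^(−2βu²) du = (2j−1)!!/(4β)^j · √(π/(2β)), odd powers integrate to 0; here √(π/(2β)) = 0.84498.
Normalization: ∫|φ|² dx = 0.84498.
⟨x⟩ = -1.4400 and ⟨x²⟩ = 2.1872.
(Δx)² = 2.1872 − (-1.4400)² = 0.11364.

0.1136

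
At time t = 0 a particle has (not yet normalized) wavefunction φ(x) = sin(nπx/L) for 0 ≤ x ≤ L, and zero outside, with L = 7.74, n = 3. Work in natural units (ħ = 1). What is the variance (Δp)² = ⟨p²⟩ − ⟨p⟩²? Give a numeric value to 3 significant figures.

Compute ⟨p⟩ and ⟨p²⟩ separately; (Δp)² = ⟨p²⟩ − ⟨p⟩².
d/dx sin(nπx/L) = (nπ/L)·cos(nπx/L) and d²/dx² sin(nπx/L) = −(nπ/L)²·sin(nπx/L); on 0 ≤ x ≤ L, ∫sin²(nπx/L) dx = L/2 and ∫sin(nπx/L)·cos(nπx/L) dx = 0.
Normalization: ∫|φ|² dx = 3.8700.
⟨p⟩ = 0.0000 and ⟨p²⟩ = 1.4827.
(Δp)² = 1.4827 − (0.0000)² = 1.4827.

1.48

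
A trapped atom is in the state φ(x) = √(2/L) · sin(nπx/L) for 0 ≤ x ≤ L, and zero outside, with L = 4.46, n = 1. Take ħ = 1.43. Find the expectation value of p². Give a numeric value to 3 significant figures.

p² φ = −ħ² d²φ/dx²; ⟨p²⟩ = −ħ² ∫ φ*·φ'' dx.
d/dx sin(nπx/L) = (nπ/L)·cos(nπx/L) and d²/dx² sin(nπx/L) = −(nπ/L)²·sin(nπx/L); on 0 ≤ x ≤ L, ∫sin²(nπx/L) dx = L/2 and ∫sin(nπx/L)·cos(nπx/L) dx = 0.
⟨p²⟩ = 1.0146.

1.01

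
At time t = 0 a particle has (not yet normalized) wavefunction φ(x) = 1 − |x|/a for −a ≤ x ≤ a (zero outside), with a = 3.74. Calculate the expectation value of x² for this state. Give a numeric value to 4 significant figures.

1.399

⟨x²⟩ = ∫ x²·|φ|² dx / ∫|φ|² dx (integrals over the domain).
φ is even, so ∫ over [−a, a] = 2∫₀ᵃ with φ = 1 − x/a there: ∫₀ᵃ (1 − x/a)² dx = a/3, ∫₀ᵃ x²(1 − x/a)² dx = a³/30, ∫₀ᵃ x⁴(1 − x/a)² dx = a⁵/105.
State is unnormalized: ∫|φ|² dx = 2.4933, and ∫φ*·x²·φ dx = 3.4876, so ⟨x²⟩ = 3.4876 / 2.4933.
⟨x²⟩ = 1.3988.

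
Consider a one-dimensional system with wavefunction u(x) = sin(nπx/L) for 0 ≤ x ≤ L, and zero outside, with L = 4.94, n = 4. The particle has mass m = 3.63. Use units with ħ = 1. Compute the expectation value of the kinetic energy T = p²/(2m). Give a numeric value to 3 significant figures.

0.891

T = −(ħ²/2m) d²/dx², so ⟨T⟩ = −(ħ²/2m) ∫ u*·u'' dx / ∫|u|² dx; with m = 3.63.
d/dx sin(nπx/L) = (nπ/L)·cos(nπx/L) and d²/dx² sin(nπx/L) = −(nπ/L)²·sin(nπx/L); on 0 ≤ x ≤ L, ∫sin²(nπx/L) dx = L/2 and ∫sin(nπx/L)·cos(nπx/L) dx = 0.
State is unnormalized: ∫|u|² dx = 2.4700, and ∫u*·(−ħ²/2m · u'') dx = 2.2015, so ⟨T⟩ = 2.2015 / 2.4700.
⟨T⟩ = 0.89131.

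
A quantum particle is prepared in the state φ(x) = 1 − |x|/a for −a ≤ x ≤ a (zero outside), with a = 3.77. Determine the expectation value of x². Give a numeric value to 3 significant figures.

⟨x²⟩ = ∫ x²·|φ|² dx / ∫|φ|² dx (integrals over the domain).
φ is even, so ∫ over [−a, a] = 2∫₀ᵃ with φ = 1 − x/a there: ∫₀ᵃ (1 − x/a)² dx = a/3, ∫₀ᵃ x²(1 − x/a)² dx = a³/30, ∫₀ᵃ x⁴(1 − x/a)² dx = a⁵/105.
State is unnormalized: ∫|φ|² dx = 2.5133, and ∫φ*·x²·φ dx = 3.5722, so ⟨x²⟩ = 3.5722 / 2.5133.
⟨x²⟩ = 1.4213.

1.42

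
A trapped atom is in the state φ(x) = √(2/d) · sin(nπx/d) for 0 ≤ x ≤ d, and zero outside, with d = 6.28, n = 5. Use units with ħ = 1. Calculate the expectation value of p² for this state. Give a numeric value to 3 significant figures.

6.26

p² φ = −ħ² d²φ/dx²; ⟨p²⟩ = −ħ² ∫ φ*·φ'' dx.
d/dx sin(nπx/d) = (nπ/d)·cos(nπx/d) and d²/dx² sin(nπx/d) = −(nπ/d)²·sin(nπx/d); on 0 ≤ x ≤ d, ∫sin²(nπx/d) dx = d/2 and ∫sin(nπx/d)·cos(nπx/d) dx = 0.
⟨p²⟩ = 6.2563.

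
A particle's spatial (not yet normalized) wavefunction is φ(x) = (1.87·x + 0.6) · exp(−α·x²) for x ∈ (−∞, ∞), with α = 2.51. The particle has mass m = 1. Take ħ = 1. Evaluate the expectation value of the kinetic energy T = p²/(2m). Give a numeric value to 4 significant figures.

2.489

T = −(ħ²/2m) d²/dx², so ⟨T⟩ = −(ħ²/2m) ∫ φ*·φ'' dx / ∫|φ|² dx; with m = 1.
Expand each integrand as polynomial × e^(−2αx²) and use ∫x^(2j)·e^(−2αx²) dx = (2j−1)!!/(4α)^j · √(π/(2α)), odd powers → 0; here √(π/(2α)) = 0.79108. Differentiate with the product rule, d/dx e^(−αx²) = −2αx·e^(−αx²).
State is unnormalized: ∫|φ|² dx = 0.56032, and ∫φ*·(−ħ²/2m · φ'') dx = 1.3948, so ⟨T⟩ = 1.3948 / 0.56032.
⟨T⟩ = 2.4893.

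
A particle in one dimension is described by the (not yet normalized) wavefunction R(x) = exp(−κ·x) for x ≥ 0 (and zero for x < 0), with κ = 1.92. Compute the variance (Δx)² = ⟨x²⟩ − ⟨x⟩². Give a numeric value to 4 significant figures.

0.06782

Compute ⟨x⟩ and ⟨x²⟩ separately, then (Δx)² = ⟨x²⟩ − ⟨x⟩².
Every integrand reduces to terms xʲ·e^(−2κx) on [0, ∞); use ∫₀^∞ xʲ·e^(−2κx) dx = j!/(2κ)^(j+1).
Normalization: ∫|R|² dx = 0.26042.
⟨x⟩ = 0.26042 and ⟨x²⟩ = 0.13563.
(Δx)² = 0.13563 − (0.26042)² = 0.067817.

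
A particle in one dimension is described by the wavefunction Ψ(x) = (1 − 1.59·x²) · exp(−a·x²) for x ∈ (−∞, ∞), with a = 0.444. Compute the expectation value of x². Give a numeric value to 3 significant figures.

⟨x²⟩ = ∫ x²·|Ψ|² dx / ∫|Ψ|² dx (integrals over the domain).
Expand each integrand as polynomial × e^(−2ax²) and use ∫x^(2j)·e^(−2ax²) dx = (2j−1)!!/(4a)^j · √(π/(2a)), odd powers → 0; here √(π/(2a)) = 1.8809.
State is unnormalized: ∫|Ψ|² dx = 3.0358, and ∫Ψ*·x²·Ψ dx = 8.1030, so ⟨x²⟩ = 8.1030 / 3.0358.
⟨x²⟩ = 2.6692.

2.67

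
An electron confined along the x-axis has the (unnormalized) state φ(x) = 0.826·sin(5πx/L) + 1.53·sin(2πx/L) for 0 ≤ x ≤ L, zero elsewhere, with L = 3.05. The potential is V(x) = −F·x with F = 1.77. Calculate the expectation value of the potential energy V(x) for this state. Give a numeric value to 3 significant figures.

⟨V⟩ = ∫ V(x)·|φ|² dx / ∫|φ|² dx.
On 0 ≤ x ≤ L (j ≠ l): ∫sin²(jπx/L) dx = L/2, ∫sin(jπx/L)·sin(lπx/L) dx = 0; diagonal moments ∫x·sin²(jπx/L) dx = L²/4, ∫x²·sin²(jπx/L) dx = L³·(1/6 − 1/(4j²π²)); cross terms ∫x·sin(jπx/L)·sin(lπx/L) dx = 0 for j + l even and −4jlL²/(π²(j² − l²)²) for j + l odd, ∫x²·sin(jπx/L)·sin(lπx/L) dx = (−1)^(j+l)·4jlL³/(π²(j² − l²)²); higher powers the same way via product-to-sum and parts.
State is unnormalized: ∫|φ|² dx = 4.6103, and ∫φ*·V(x)·φ dx = -12.062, so ⟨V⟩ = -12.062 / 4.6103.
⟨V⟩ = -2.6163.

-2.62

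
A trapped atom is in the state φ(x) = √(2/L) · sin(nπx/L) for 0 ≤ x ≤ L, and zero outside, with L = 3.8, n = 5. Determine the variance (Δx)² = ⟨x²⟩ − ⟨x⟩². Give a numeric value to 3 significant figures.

Compute ⟨x⟩ and ⟨x²⟩ separately, then (Δx)² = ⟨x²⟩ − ⟨x⟩².
With sin²θ = (1 − cos2θ)/2 on 0 ≤ x ≤ L: ∫sin²(nπx/L) dx = L/2, ∫x·sin²(nπx/L) dx = L²/4, ∫x²·sin²(nπx/L) dx = L³·(1/6 − 1/(4n²π²)); higher powers xᵏ the same way, integrating xᵏ·cos(2nπx/L) by parts.
⟨x⟩ = 1.9000 and ⟨x²⟩ = 4.7841.
(Δx)² = 4.7841 − (1.9000)² = 1.1741.

1.17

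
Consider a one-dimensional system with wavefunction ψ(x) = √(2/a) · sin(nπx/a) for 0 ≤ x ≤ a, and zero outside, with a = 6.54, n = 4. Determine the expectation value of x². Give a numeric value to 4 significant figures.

⟨x²⟩ = ∫ x²·|ψ|² dx (integrals over the domain).
With sin²θ = (1 − cos2θ)/2 on 0 ≤ x ≤ a: ∫sin²(nπx/a) dx = a/2, ∫x·sin²(nπx/a) dx = a²/4, ∫x²·sin²(nπx/a) dx = a³·(1/6 − 1/(4n²π²)); higher powers xᵏ the same way, integrating xᵏ·cos(2nπx/a) by parts.
⟨x²⟩ = 14.122.

14.12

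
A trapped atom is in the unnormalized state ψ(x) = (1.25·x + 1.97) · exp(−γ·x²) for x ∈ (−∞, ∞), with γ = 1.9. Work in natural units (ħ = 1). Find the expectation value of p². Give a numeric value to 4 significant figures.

2.091

p² ψ = −ħ² d²ψ/dx²; ⟨p²⟩ = −ħ² ∫ ψ*·ψ'' dx / ∫|ψ|² dx.
Expand each integrand as polynomial × e^(−2γx²) and use ∫x^(2j)·e^(−2γx²) dx = (2j−1)!!/(4γ)^j · √(π/(2γ)), odd powers → 0; here √(π/(2γ)) = 0.90925. Differentiate with the product rule, d/dx e^(−γx²) = −2γx·e^(−γx²).
State is unnormalized: ∫|ψ|² dx = 3.7156, and ∫ψ*·(−ħ² ψ'') dx = 7.7701, so ⟨p²⟩ = 7.7701 / 3.7156.
⟨p²⟩ = 2.0912.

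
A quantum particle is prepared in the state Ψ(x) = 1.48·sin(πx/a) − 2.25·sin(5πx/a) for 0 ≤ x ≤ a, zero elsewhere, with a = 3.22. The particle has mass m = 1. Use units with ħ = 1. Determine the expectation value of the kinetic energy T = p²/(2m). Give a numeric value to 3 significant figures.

T = −(ħ²/2m) d²/dx², so ⟨T⟩ = −(ħ²/2m) ∫ Ψ*·Ψ'' dx / ∫|Ψ|² dx; with m = 1.
d²/dx² sin(jπx/a) = −(jπ/a)²·sin(jπx/a); on 0 ≤ x ≤ a, ∫sin²(jπx/a) dx = a/2 and ∫sin(jπx/a)·sin(lπx/a) dx = 0 for j ≠ l, so only diagonal terms survive in ∫|Ψ|² and ∫Ψ·Ψ″; ∫Ψ·Ψ′ dx = [Ψ²/2] between the walls = 0.
State is unnormalized: ∫|Ψ|² dx = 11.677, and ∫Ψ*·(−ħ²/2m · Ψ'') dx = 98.660, so ⟨T⟩ = 98.660 / 11.677.
⟨T⟩ = 8.4490.

8.45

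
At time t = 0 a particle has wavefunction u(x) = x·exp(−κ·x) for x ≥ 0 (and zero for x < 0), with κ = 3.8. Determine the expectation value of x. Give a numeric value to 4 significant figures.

0.3947

⟨x⟩ = ∫ x·|u|² dx / ∫|u|² dx (integrals over the domain).
Every integrand reduces to terms xʲ·e^(−2κx) on [0, ∞); use ∫₀^∞ xʲ·e^(−2κx) dx = j!/(2κ)^(j+1).
State is unnormalized: ∫|u|² dx = 0.0045561, and ∫u*·x·u dx = 0.0017984, so ⟨x⟩ = 0.0017984 / 0.0045561.
⟨x⟩ = 0.39474.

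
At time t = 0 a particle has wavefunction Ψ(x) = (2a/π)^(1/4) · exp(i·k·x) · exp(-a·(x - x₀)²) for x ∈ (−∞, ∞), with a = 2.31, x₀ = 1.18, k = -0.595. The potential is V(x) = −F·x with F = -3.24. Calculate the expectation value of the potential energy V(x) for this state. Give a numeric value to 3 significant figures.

⟨V⟩ = ∫ V(x)·|Ψ|² dx.
Gaussian moments (u = x − x₀): ∫u^(2j)·e^(−2au²) du = (2j−1)!!/(4a)^j · √(π/(2a)), odd powers integrate to 0; here √(π/(2a)) = 0.82462.
⟨V⟩ = 3.8232.

3.82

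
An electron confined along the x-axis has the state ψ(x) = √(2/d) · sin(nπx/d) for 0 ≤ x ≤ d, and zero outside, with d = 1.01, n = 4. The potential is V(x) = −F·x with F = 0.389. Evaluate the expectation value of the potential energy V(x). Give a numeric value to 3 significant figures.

-0.196

⟨V⟩ = ∫ V(x)·|ψ|² dx.
With sin²θ = (1 − cos2θ)/2 on 0 ≤ x ≤ d: ∫sin²(nπx/d) dx = d/2, ∫x·sin²(nπx/d) dx = d²/4, ∫x²·sin²(nπx/d) dx = d³·(1/6 − 1/(4n²π²)); higher powers xᵏ the same way, integrating xᵏ·cos(2nπx/d) by parts.
⟨V⟩ = -0.19645.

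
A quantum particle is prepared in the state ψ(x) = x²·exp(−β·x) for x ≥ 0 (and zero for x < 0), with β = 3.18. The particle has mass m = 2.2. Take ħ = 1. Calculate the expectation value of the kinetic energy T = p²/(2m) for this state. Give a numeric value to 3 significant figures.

T = −(ħ²/2m) d²/dx², so ⟨T⟩ = −(ħ²/2m) ∫ ψ*·ψ'' dx / ∫|ψ|² dx; with m = 2.2.
Differentiate x²·exp(−β·x) with the product rule; every integrand then reduces to terms xʲ·e^(−2βx) on [0, ∞), with ∫₀^∞ xʲ·e^(−2βx) dx = j!/(2β)^(j+1).
State is unnormalized: ∫|ψ|² dx = 0.0023064, and ∫ψ*·(−ħ²/2m · ψ'') dx = 0.0017669, so ⟨T⟩ = 0.0017669 / 0.0023064.
⟨T⟩ = 0.76609.

0.766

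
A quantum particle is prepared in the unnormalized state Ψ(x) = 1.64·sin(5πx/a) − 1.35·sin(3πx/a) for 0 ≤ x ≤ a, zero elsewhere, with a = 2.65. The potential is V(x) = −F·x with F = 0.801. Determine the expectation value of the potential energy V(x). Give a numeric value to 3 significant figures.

⟨V⟩ = ∫ V(x)·|Ψ|² dx / ∫|Ψ|² dx.
On 0 ≤ x ≤ a (j ≠ l): ∫sin²(jπx/a) dx = a/2, ∫sin(jπx/a)·sin(lπx/a) dx = 0; diagonal moments ∫x·sin²(jπx/a) dx = a²/4, ∫x²·sin²(jπx/a) dx = a³·(1/6 − 1/(4j²π²)); cross terms ∫x·sin(jπx/a)·sin(lπx/a) dx = 0 for j + l even and −4jla²/(π²(j² − l²)²) for j + l odd, ∫x²·sin(jπx/a)·sin(lπx/a) dx = (−1)^(j+l)·4jla³/(π²(j² − l²)²); higher powers the same way via product-to-sum and parts.
State is unnormalized: ∫|Ψ|² dx = 5.9785, and ∫Ψ*·V(x)·Ψ dx = -6.3452, so ⟨V⟩ = -6.3452 / 5.9785.
⟨V⟩ = -1.0613.

-1.06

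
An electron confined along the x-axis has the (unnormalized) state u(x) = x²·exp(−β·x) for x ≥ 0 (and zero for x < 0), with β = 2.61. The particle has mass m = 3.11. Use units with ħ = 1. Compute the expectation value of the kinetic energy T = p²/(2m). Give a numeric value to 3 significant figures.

0.365

T = −(ħ²/2m) d²/dx², so ⟨T⟩ = −(ħ²/2m) ∫ u*·u'' dx / ∫|u|² dx; with m = 3.11.
Differentiate x²·exp(−β·x) with the product rule; every integrand then reduces to terms xʲ·e^(−2βx) on [0, ∞), with ∫₀^∞ xʲ·e^(−2βx) dx = j!/(2β)^(j+1).
State is unnormalized: ∫|u|² dx = 0.0061924, and ∫u*·(−ħ²/2m · u'') dx = 0.0022606, so ⟨T⟩ = 0.0022606 / 0.0061924.
⟨T⟩ = 0.36506.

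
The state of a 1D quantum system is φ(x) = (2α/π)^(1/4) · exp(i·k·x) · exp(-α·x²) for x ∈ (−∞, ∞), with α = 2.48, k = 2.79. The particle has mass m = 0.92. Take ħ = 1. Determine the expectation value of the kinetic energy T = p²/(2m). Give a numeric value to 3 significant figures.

T = −(ħ²/2m) d²/dx², so ⟨T⟩ = −(ħ²/2m) ∫ φ*·φ'' dx; with m = 0.92.
Gaussian moments: ∫x^(2j)·e^(−2αx²) dx = (2j−1)!!/(4α)^j · √(π/(2α)), odd powers integrate to 0; here √(π/(2α)) = 0.79586. Derivatives: φ′ = (ik − 2αx)·φ, φ″ = ((ik − 2αx)² − 2α)·φ; the odd-in-x pieces drop out.
⟨T⟩ = 5.5783.

5.58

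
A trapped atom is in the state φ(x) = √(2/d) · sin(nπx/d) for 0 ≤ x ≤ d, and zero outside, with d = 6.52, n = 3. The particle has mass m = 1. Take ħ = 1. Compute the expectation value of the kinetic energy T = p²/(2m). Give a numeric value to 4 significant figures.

1.045

T = −(ħ²/2m) d²/dx², so ⟨T⟩ = −(ħ²/2m) ∫ φ*·φ'' dx; with m = 1.
d/dx sin(nπx/d) = (nπ/d)·cos(nπx/d) and d²/dx² sin(nπx/d) = −(nπ/d)²·sin(nπx/d); on 0 ≤ x ≤ d, ∫sin²(nπx/d) dx = d/2 and ∫sin(nπx/d)·cos(nπx/d) dx = 0.
⟨T⟩ = 1.0448.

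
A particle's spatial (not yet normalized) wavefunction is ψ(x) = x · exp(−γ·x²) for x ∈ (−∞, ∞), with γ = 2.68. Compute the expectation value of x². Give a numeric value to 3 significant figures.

0.280

⟨x²⟩ = ∫ x²·|ψ|² dx / ∫|ψ|² dx (integrals over the domain).
Expand each integrand as polynomial × e^(−2γx²) and use ∫x^(2j)·e^(−2γx²) dx = (2j−1)!!/(4γ)^j · √(π/(2γ)), odd powers → 0; here √(π/(2γ)) = 0.76558.
State is unnormalized: ∫|ψ|² dx = 0.071416, and ∫ψ*·x²·ψ dx = 0.019986, so ⟨x²⟩ = 0.019986 / 0.071416.
⟨x²⟩ = 0.27985.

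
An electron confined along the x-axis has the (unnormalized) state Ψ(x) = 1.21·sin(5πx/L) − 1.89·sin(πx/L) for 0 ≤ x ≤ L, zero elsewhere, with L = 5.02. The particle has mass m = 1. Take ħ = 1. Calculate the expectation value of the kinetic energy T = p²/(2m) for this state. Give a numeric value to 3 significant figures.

1.56

T = −(ħ²/2m) d²/dx², so ⟨T⟩ = −(ħ²/2m) ∫ Ψ*·Ψ'' dx / ∫|Ψ|² dx; with m = 1.
d²/dx² sin(jπx/L) = −(jπ/L)²·sin(jπx/L); on 0 ≤ x ≤ L, ∫sin²(jπx/L) dx = L/2 and ∫sin(jπx/L)·sin(lπx/L) dx = 0 for j ≠ l, so only diagonal terms survive in ∫|Ψ|² and ∫Ψ·Ψ″; ∫Ψ·Ψ′ dx = [Ψ²/2] between the walls = 0.
State is unnormalized: ∫|Ψ|² dx = 12.641, and ∫Ψ*·(−ħ²/2m · Ψ'') dx = 19.746, so ⟨T⟩ = 19.746 / 12.641.
⟨T⟩ = 1.5621.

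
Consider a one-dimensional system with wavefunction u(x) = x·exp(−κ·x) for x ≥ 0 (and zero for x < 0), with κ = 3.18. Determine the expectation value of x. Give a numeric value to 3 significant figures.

⟨x⟩ = ∫ x·|u|² dx / ∫|u|² dx (integrals over the domain).
Every integrand reduces to terms xʲ·e^(−2κx) on [0, ∞); use ∫₀^∞ xʲ·e^(−2κx) dx = j!/(2κ)^(j+1).
State is unnormalized: ∫|u|² dx = 0.0077743, and ∫u*·x·u dx = 0.0036671, so ⟨x⟩ = 0.0036671 / 0.0077743.
⟨x⟩ = 0.47170.

0.472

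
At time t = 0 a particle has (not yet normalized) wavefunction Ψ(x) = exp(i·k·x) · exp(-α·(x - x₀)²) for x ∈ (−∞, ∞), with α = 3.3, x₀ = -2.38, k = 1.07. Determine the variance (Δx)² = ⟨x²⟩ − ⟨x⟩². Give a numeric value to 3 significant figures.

Compute ⟨x⟩ and ⟨x²⟩ separately, then (Δx)² = ⟨x²⟩ − ⟨x⟩².
Gaussian moments (u = x − x₀): ∫u^(2j)·e^(−2αu²) du = (2j−1)!!/(4α)^j · √(π/(2α)), odd powers integrate to 0; here √(π/(2α)) = 0.68993.
Normalization: ∫|Ψ|² dx = 0.68993.
⟨x⟩ = -2.3800 and ⟨x²⟩ = 5.7402.
(Δx)² = 5.7402 − (-2.3800)² = 0.075758.

0.0758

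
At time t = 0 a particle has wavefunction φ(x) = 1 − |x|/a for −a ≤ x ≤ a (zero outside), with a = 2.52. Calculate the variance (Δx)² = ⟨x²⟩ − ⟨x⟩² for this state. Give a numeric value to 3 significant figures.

0.635

Compute ⟨x⟩ and ⟨x²⟩ separately, then (Δx)² = ⟨x²⟩ − ⟨x⟩².
φ is even, so ∫ over [−a, a] = 2∫₀ᵃ with φ = 1 − x/a there: ∫₀ᵃ (1 − x/a)² dx = a/3, ∫₀ᵃ x²(1 − x/a)² dx = a³/30, ∫₀ᵃ x⁴(1 − x/a)² dx = a⁵/105.
Normalization: ∫|φ|² dx = 1.6800.
⟨x⟩ = 0.0000 and ⟨x²⟩ = 0.63504.
(Δx)² = 0.63504 − (0.0000)² = 0.63504.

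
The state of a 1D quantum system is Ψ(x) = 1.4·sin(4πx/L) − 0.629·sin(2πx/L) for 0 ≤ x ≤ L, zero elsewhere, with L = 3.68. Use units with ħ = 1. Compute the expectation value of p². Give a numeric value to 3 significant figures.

p² Ψ = −ħ² d²Ψ/dx²; ⟨p²⟩ = −ħ² ∫ Ψ*·Ψ'' dx / ∫|Ψ|² dx.
d²/dx² sin(jπx/L) = −(jπ/L)²·sin(jπx/L); on 0 ≤ x ≤ L, ∫sin²(jπx/L) dx = L/2 and ∫sin(jπx/L)·sin(lπx/L) dx = 0 for j ≠ l, so only diagonal terms survive in ∫|Ψ|² and ∫Ψ·Ψ″; ∫Ψ·Ψ′ dx = [Ψ²/2] between the walls = 0.
State is unnormalized: ∫|Ψ|² dx = 4.3344, and ∫Ψ*·(−ħ² Ψ'') dx = 44.175, so ⟨p²⟩ = 44.175 / 4.3344.
⟨p²⟩ = 10.192.

10.2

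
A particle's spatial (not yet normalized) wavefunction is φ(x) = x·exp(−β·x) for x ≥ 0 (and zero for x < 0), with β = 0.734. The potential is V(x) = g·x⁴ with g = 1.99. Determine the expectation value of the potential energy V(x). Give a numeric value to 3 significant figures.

154.

⟨V⟩ = ∫ V(x)·|φ|² dx / ∫|φ|² dx.
Every integrand reduces to terms xʲ·e^(−2βx) on [0, ∞); use ∫₀^∞ xʲ·e^(−2βx) dx = j!/(2β)^(j+1).
State is unnormalized: ∫|φ|² dx = 0.63220, and ∫φ*·V(x)·φ dx = 97.522, so ⟨V⟩ = 97.522 / 0.63220.
⟨V⟩ = 154.26.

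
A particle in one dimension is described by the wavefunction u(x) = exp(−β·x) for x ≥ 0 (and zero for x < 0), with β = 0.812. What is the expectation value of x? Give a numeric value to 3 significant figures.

0.616

⟨x⟩ = ∫ x·|u|² dx / ∫|u|² dx (integrals over the domain).
Every integrand reduces to terms xʲ·e^(−2βx) on [0, ∞); use ∫₀^∞ xʲ·e^(−2βx) dx = j!/(2β)^(j+1).
State is unnormalized: ∫|u|² dx = 0.61576, and ∫u*·x·u dx = 0.37916, so ⟨x⟩ = 0.37916 / 0.61576.
⟨x⟩ = 0.61576.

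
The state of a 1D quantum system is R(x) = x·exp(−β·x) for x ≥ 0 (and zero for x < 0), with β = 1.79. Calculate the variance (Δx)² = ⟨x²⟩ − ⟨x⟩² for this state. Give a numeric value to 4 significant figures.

Compute ⟨x⟩ and ⟨x²⟩ separately, then (Δx)² = ⟨x²⟩ − ⟨x⟩².
Every integrand reduces to terms xʲ·e^(−2βx) on [0, ∞); use ∫₀^∞ xʲ·e^(−2βx) dx = j!/(2β)^(j+1).
Normalization: ∫|R|² dx = 0.043589.
⟨x⟩ = 0.83799 and ⟨x²⟩ = 0.93630.
(Δx)² = 0.93630 − (0.83799)² = 0.23408.

0.2341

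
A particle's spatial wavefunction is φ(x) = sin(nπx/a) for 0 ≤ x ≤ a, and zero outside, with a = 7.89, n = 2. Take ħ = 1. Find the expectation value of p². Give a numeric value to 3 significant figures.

p² φ = −ħ² d²φ/dx²; ⟨p²⟩ = −ħ² ∫ φ*·φ'' dx / ∫|φ|² dx.
d/dx sin(nπx/a) = (nπ/a)·cos(nπx/a) and d²/dx² sin(nπx/a) = −(nπ/a)²·sin(nπx/a); on 0 ≤ x ≤ a, ∫sin²(nπx/a) dx = a/2 and ∫sin(nπx/a)·cos(nπx/a) dx = 0.
State is unnormalized: ∫|φ|² dx = 3.9450, and ∫φ*·(−ħ² φ'') dx = 2.5018, so ⟨p²⟩ = 2.5018 / 3.9450.
⟨p²⟩ = 0.63417.

0.634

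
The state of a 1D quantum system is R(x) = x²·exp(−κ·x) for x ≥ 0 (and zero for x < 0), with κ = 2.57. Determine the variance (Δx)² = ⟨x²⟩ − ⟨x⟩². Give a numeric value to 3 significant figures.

0.189

Compute ⟨x⟩ and ⟨x²⟩ separately, then (Δx)² = ⟨x²⟩ − ⟨x⟩².
Every integrand reduces to terms xʲ·e^(−2κx) on [0, ∞); use ∫₀^∞ xʲ·e^(−2κx) dx = j!/(2κ)^(j+1).
Normalization: ∫|R|² dx = 0.0066895.
⟨x⟩ = 0.97276 and ⟨x²⟩ = 1.1355.
(Δx)² = 1.1355 − (0.97276)² = 0.18925.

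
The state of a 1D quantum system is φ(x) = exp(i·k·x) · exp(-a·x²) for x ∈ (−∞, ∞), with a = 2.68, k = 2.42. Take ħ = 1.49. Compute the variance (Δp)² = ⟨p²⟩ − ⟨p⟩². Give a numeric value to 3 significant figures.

Compute ⟨p⟩ and ⟨p²⟩ separately; (Δp)² = ⟨p²⟩ − ⟨p⟩².
Gaussian moments: ∫x^(2j)·e^(−2ax²) dx = (2j−1)!!/(4a)^j · √(π/(2a)), odd powers integrate to 0; here √(π/(2a)) = 0.76558. Derivatives: φ′ = (ik − 2ax)·φ, φ″ = ((ik − 2ax)² − 2a)·φ; the odd-in-x pieces drop out.
Normalization: ∫|φ|² dx = 0.76558.
⟨p⟩ = 3.6058 and ⟨p²⟩ = 18.952.
(Δp)² = 18.952 − (3.6058)² = 5.9499.

5.95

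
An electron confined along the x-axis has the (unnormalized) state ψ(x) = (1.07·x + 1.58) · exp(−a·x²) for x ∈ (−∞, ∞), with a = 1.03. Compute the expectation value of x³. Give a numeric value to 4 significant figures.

0.2154

⟨x³⟩ = ∫ x³·|ψ|² dx / ∫|ψ|² dx (integrals over the domain).
Expand each integrand as polynomial × e^(−2ax²) and use ∫x^(2j)·e^(−2ax²) dx = (2j−1)!!/(4a)^j · √(π/(2a)), odd powers → 0; here √(π/(2a)) = 1.2349.
State is unnormalized: ∫|ψ|² dx = 3.4260, and ∫ψ*·x³·ψ dx = 0.73797, so ⟨x³⟩ = 0.73797 / 3.4260.
⟨x³⟩ = 0.21540.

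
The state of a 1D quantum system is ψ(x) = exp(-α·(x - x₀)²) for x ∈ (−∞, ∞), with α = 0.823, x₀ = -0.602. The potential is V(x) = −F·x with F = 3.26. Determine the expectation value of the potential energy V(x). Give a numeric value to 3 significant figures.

⟨V⟩ = ∫ V(x)·|ψ|² dx / ∫|ψ|² dx.
Gaussian moments (u = x − x₀): ∫u^(2j)·e^(−2αu²) du = (2j−1)!!/(4α)^j · √(π/(2α)), odd powers integrate to 0; here √(π/(2α)) = 1.3815.
State is unnormalized: ∫|ψ|² dx = 1.3815, and ∫ψ*·V(x)·ψ dx = 2.7113, so ⟨V⟩ = 2.7113 / 1.3815.
⟨V⟩ = 1.9625.

1.96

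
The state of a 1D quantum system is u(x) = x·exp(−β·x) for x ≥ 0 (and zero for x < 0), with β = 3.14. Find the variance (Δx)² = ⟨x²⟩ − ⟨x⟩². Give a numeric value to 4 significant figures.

0.07607

Compute ⟨x⟩ and ⟨x²⟩ separately, then (Δx)² = ⟨x²⟩ − ⟨x⟩².
Every integrand reduces to terms xʲ·e^(−2βx) on [0, ∞); use ∫₀^∞ xʲ·e^(−2βx) dx = j!/(2β)^(j+1).
Normalization: ∫|u|² dx = 0.0080752.
⟨x⟩ = 0.47771 and ⟨x²⟩ = 0.30427.
(Δx)² = 0.30427 − (0.47771)² = 0.076068.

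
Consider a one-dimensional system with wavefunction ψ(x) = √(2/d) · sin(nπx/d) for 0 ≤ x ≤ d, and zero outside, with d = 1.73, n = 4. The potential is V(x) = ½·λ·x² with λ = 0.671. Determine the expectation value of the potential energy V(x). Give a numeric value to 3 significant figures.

0.332

⟨V⟩ = ∫ V(x)·|ψ|² dx.
With sin²θ = (1 − cos2θ)/2 on 0 ≤ x ≤ d: ∫sin²(nπx/d) dx = d/2, ∫x·sin²(nπx/d) dx = d²/4, ∫x²·sin²(nπx/d) dx = d³·(1/6 − 1/(4n²π²)); higher powers xᵏ the same way, integrating xᵏ·cos(2nπx/d) by parts.
⟨V⟩ = 0.33153.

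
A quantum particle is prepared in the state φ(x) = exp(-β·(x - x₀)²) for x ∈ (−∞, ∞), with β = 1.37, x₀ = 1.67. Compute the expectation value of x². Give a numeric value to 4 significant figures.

⟨x²⟩ = ∫ x²·|φ|² dx / ∫|φ|² dx (integrals over the domain).
Gaussian moments (u = x − x₀): ∫u^(2j)·e^(−2βu²) du = (2j−1)!!/(4β)^j · √(π/(2β)), odd powers integrate to 0; here √(π/(2β)) = 1.0708.
State is unnormalized: ∫|φ|² dx = 1.0708, and ∫φ*·x²·φ dx = 3.1817, so ⟨x²⟩ = 3.1817 / 1.0708.
⟨x²⟩ = 2.9714.

2.971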